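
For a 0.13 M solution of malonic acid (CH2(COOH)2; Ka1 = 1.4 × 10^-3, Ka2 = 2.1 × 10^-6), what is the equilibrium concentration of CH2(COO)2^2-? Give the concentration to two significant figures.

First ionization gives [H+] ≈ [CH2(COOH)COO-] = 1.28 × 10^-2 M.
Second step: Ka2 = [H+][CH2(COO)2^2-]/[CH2(COOH)COO-] ≈ [CH2(COO)2^2-] (since [H+] ≈ [CH2(COOH)COO-]).
So [CH2(COO)2^2-] ≈ Ka2.

2.1 × 10^-6 M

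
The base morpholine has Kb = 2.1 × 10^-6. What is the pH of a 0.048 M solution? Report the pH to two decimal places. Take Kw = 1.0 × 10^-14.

pH = 10.50

C4H8ONH + H2O ⇌ C4H8ONH2+ + OH-
Kb = x²/(0.048 − x) = 2.1 × 10^-6
Assume x ≪ 0.048: x ≈ √(2.1 × 10^-6 × 0.048) = 3.17 × 10^-4 M
Check: 0.66% ionized — well under 5%, approximation valid.
pOH = −log(3.17 × 10^-4) = 3.50; pH = 14.00 − 3.50 = 10.50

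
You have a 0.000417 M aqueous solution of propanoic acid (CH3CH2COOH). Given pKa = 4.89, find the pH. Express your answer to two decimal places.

pH = 4.17

CH3CH2COOH ⇌ CH3CH2COO- + H+
Ka = 10^(−4.89) = 1.29 × 10^-5
From the ICE table, Ka = x²/(0.000417 − x) = 1.29 × 10^-5.
x is not negligible relative to C₀; solve x² + 1.29e-05·x − 5.38e-09 = 0.
x = [−1.29e-05 + √(1.29e-05² + 2.15e-08)]/2 = 6.72 × 10^-5 M
pH = −log[H+] = −log(6.72 × 10^-5) = 4.17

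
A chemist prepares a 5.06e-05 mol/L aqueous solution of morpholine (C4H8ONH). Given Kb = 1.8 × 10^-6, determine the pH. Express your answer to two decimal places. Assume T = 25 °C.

pH = 8.94

C4H8ONH + H2O ⇌ C4H8ONH2+ + OH-
From the ICE table, Kb = [OH-]²/(5.06e-05 − [OH-]) = 1.8 × 10^-6.
[OH-] is not negligible relative to C₀; solve [OH-]² + 1.8e-06·[OH-] − 9.11e-11 = 0.
[OH-] = [−1.8e-06 + √(1.8e-06² + 3.64e-10)]/2 = 8.69 × 10^-6 M
pOH = −log(8.69 × 10^-6) = 5.06; pH = 14.00 − 5.06 = 8.94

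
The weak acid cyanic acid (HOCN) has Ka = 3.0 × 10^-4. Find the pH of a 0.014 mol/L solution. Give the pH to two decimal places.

pH = 2.72

HOCN ⇌ OCN- + H+
Ka = [H+]²/(0.014 − [H+]) = 3.0 × 10^-4
Here C₀/Ka ≈ 46.7, so the small-[H+] approximation fails. Use the quadratic:
[H+] = [−0.0003 + √(0.0003² + 1.68e-05)]/2 = 1.90 × 10^-3 M
pH = −log(1.90 × 10^-3) = 2.72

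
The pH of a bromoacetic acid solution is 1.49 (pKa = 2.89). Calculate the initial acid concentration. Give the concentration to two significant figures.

[H+] = 10^(-1.49) = 3.24 × 10^-2 M = x
Ka = 10^(−2.89) = 1.29 × 10^-3
Ka = x²/(C₀ − x) ⇒ C₀ = x + x²/Ka
C₀ = 3.24 × 10^-2 + (3.24 × 10^-2)²/(1.29 × 10^-3) = 8.46 × 10^-1 M

C₀ = 8.5 × 10^-1 M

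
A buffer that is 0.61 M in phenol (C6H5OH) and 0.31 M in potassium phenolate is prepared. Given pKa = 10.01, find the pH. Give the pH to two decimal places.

pH = pKa + log([A⁻]/[HA]) = 10.01 + log(0.31/0.61)
pH = 10.01 + (-0.294) = 9.72

pH = 9.72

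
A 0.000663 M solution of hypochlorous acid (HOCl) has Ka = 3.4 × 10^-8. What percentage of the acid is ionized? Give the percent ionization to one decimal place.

HOCl ⇌ OCl- + H+; let x = [H+] at equilibrium.
x ≈ √(Ka·C₀) = √(3.4 × 10^-8 × 0.000663) = 4.75 × 10^-6 M
% ionization = x/C₀ × 100% = 4.75 × 10^-6/0.000663 × 100% = 0.7%

0.7%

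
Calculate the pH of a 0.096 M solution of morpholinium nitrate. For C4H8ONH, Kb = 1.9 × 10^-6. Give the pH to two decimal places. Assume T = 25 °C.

C4H8ONH2+ is the conjugate acid of the weak base C4H8ONH.
Ka = Kw/Kb = 1.0×10^-14 / 1.9 × 10^-6 = 5.26 × 10^-9
From the ICE table, Ka = [H+]²/(0.096 − [H+]) = 5.26 × 10^-9.
Assume [H+] ≪ 0.096: [H+] ≈ √(5.26 × 10^-9 × 0.096) = 2.25 × 10^-5 M
pH = −log[H+] = −log(2.25 × 10^-5) = 4.65

pH = 4.65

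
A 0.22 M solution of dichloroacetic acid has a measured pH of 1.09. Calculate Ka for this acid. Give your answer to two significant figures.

Ka = 4.8 × 10^-2

[H+] = 10^(-1.09) = 8.13 × 10^-2 M
At equilibrium [HA] = 0.22 − 8.13 × 10^-2 = 1.39 × 10^-1 M
Ka = [H+][A-]/[HA] = (8.13 × 10^-2)² / 1.39 × 10^-1 = 4.8 × 10^-2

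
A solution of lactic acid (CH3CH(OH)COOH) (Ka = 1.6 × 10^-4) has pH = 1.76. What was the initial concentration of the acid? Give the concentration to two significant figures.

C₀ = 1.9 M

[H+] = 10^(-1.76) = 1.74 × 10^-2 M = x
Ka = x²/(C₀ − x) ⇒ C₀ = x + x²/Ka
C₀ = 1.74 × 10^-2 + (1.74 × 10^-2)²/(1.6 × 10^-4) = 1.91 M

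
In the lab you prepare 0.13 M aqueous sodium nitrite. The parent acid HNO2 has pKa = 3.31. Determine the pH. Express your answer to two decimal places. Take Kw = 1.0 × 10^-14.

pH = 8.21

NO2- is the conjugate base of the weak acid HNO2.
Ka = 10^(−3.31) = 4.90 × 10^-4
Kb = Kw/Ka = 1.0×10^-14 / 4.90 × 10^-4 = 2.04 × 10^-11
Kb = x²/(0.13 − x) = 2.04 × 10^-11
Neglecting x in the denominator: x = √(2.04 × 10^-11 × 0.13) = 1.63 × 10^-6 M
pOH = 5.79, so pH = 14.00 − pOH = 8.21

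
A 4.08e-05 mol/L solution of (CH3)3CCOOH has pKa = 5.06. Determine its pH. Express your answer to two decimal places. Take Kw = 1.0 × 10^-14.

pH = 4.82

(CH3)3CCOOH ⇌ (CH3)3CCOO- + H+
Ka = 10^(−5.06) = 8.71 × 10^-6
Ka = [H+]²/(4.08e-05 − [H+]) = 8.71 × 10^-6
The 5% rule fails; solving [H+]² + Ka·[H+] − Ka·C₀ = 0 exactly:
[H+] = [−8.71e-06 + √(8.71e-06² + 1.42e-09)]/2 = 1.50 × 10^-5 M
pH = −log(1.50 × 10^-5) = 4.82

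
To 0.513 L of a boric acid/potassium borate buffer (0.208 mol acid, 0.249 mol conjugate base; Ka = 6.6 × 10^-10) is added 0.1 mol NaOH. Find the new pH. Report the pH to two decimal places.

pH = 9.69

OH- converts B(OH)3 to B(OH)4-: B(OH)3 → 0.108 mol, B(OH)4- → 0.349 mol.
pKa = −log(6.6 × 10^-10) = 9.180
pH = pKa + log(n_B(OH)4-/n_B(OH)3) = 9.180 + log(0.349/0.108) = 9.180 + (+0.509)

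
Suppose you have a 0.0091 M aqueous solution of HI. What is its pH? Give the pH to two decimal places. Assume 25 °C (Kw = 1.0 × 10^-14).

HI is a strong acid and dissociates completely, so [H+] = 0.0091 M.
pH = -log(0.0091) = 2.04

pH = 2.04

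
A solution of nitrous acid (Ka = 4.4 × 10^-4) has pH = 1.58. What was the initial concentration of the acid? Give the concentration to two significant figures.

C₀ = 1.6 M

[H+] = 10^(-1.58) = 2.63 × 10^-2 M = x
Ka = x²/(C₀ − x) ⇒ C₀ = x + x²/Ka
C₀ = 2.63 × 10^-2 + (2.63 × 10^-2)²/(4.4 × 10^-4) = 1.60 M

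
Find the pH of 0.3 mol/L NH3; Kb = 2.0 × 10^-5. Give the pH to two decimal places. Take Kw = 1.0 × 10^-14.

NH3 + H2O ⇌ NH4+ + OH-
Let x = [OH-] at equilibrium. Kb = x²/(0.3 − x).
Neglecting x in the denominator: x = √(2.0 × 10^-5 × 0.3) = 2.45 × 10^-3 M
pOH = −log(2.45 × 10^-3) = 2.61; pH = 14.00 − 2.61 = 11.39

pH = 11.39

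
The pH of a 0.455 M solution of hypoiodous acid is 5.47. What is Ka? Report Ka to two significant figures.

Ka = 2.5 × 10^-11

[H+] = 10^(-5.47) = 3.39 × 10^-6 M
At equilibrium [HA] = 0.455 − 3.39 × 10^-6 = 4.55 × 10^-1 M
Ka = [H+][A-]/[HA] = (3.39 × 10^-6)² / 4.55 × 10^-1 = 2.5 × 10^-11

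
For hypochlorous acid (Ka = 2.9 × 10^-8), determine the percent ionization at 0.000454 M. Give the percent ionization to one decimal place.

HOCl ⇌ OCl- + H+; let x = [H+] at equilibrium.
x ≈ √(Ka·C₀) = √(2.9 × 10^-8 × 0.000454) = 3.63 × 10^-6 M
Fraction ionized = 3.63 × 10^-6 / 0.000454 = 0.0080 → 0.8%

0.8%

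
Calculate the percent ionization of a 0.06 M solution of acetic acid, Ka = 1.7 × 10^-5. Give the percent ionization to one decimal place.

CH3COOH ⇌ CH3COO- + H+; let x = [H+] at equilibrium.
x ≈ √(Ka·C₀) = √(1.7 × 10^-5 × 0.06) = 1.01 × 10^-3 M
Fraction ionized = 1.01 × 10^-3 / 0.06 = 0.0168 → 1.7%

1.7%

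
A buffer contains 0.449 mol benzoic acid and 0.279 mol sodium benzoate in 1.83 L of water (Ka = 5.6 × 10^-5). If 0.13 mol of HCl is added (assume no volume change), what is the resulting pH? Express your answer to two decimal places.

Added H+ converts C6H5COO- to C6H5COOH: C6H5COOH → 0.579 mol, C6H5COO- → 0.149 mol.
pKa = −log(5.6 × 10^-5) = 4.252
Henderson–Hasselbalch with mole ratio 0.149/0.579: pH = 4.252 + (-0.589)

pH = 3.66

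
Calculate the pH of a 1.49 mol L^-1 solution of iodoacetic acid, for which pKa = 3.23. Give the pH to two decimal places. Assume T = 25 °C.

pH = 1.53

ICH2COOH ⇌ ICH2COO- + H+
Ka = 10^(−3.23) = 5.89 × 10^-4
From the ICE table, Ka = [H+]²/(1.49 − [H+]) = 5.89 × 10^-4.
Assume [H+] ≪ 1.49: [H+] ≈ √(5.89 × 10^-4 × 1.49) = 2.96 × 10^-2 M
Check: 2% ionized — well under 5%, approximation valid.
pH = −log(2.96 × 10^-2) = 1.53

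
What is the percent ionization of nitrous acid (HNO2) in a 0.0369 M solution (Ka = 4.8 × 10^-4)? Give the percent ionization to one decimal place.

HNO2 ⇌ NO2- + H+; let x = [H+] at equilibrium.
Solve x² + 0.00048x − 1.77e-05 = 0 → x = 3.98 × 10^-3 M
Fraction ionized = 3.98 × 10^-3 / 0.0369 = 0.1079 → 10.8%

10.8%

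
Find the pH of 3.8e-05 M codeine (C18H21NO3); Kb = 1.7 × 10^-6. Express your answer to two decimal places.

pH = 8.86

C18H21NO3 + H2O ⇌ C18H22NO3+ + OH-
From the ICE table, Kb = x²/(3.8e-05 − x) = 1.7 × 10^-6.
Here C₀/Kb ≈ 22.4, so the small-x approximation fails. Use the quadratic:
x = [−1.7e-06 + √(1.7e-06² + 2.58e-10)]/2 = 7.23 × 10^-6 M
pOH = −log(7.23 × 10^-6) = 5.14; pH = 14.00 − 5.14 = 8.86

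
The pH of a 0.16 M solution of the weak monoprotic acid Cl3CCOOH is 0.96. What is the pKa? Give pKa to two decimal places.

[H+] = 10^(-0.96) = 1.10 × 10^-1 M
At equilibrium [HA] = 0.16 − 1.10 × 10^-1 = 5.00 × 10^-2 M
Ka = [H+][A-]/[HA] = (1.10 × 10^-1)² / 5.00 × 10^-2 = 2.42 × 10^-1
pKa = -log(2.42 × 10^-1) = 0.62

pKa = 0.62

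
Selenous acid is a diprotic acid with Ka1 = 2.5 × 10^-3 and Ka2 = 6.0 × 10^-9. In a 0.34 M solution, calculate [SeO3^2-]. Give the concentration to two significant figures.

6.0 × 10^-9 M

First ionization gives [H+] ≈ [HSeO3-] = 2.79 × 10^-2 M.
Second step: Ka2 = [H+][SeO3^2-]/[HSeO3-] ≈ [SeO3^2-] (since [H+] ≈ [HSeO3-]).
So [SeO3^2-] ≈ Ka2.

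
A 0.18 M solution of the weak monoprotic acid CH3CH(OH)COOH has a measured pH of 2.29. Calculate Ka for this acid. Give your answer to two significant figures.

[H+] = 10^(-2.29) = 5.13 × 10^-3 M
At equilibrium [HA] = 0.18 − 5.13 × 10^-3 = 1.75 × 10^-1 M
Ka = [H+][A-]/[HA] = (5.13 × 10^-3)² / 1.75 × 10^-1 = 1.5 × 10^-4

Ka = 1.5 × 10^-4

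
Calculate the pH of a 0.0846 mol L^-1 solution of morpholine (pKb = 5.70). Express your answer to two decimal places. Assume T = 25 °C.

C4H8ONH + H2O ⇌ C4H8ONH2+ + OH-
Kb = 10^(−5.70) = 2.00 × 10^-6
From the ICE table, Kb = [OH-]²/(0.0846 − [OH-]) = 2.00 × 10^-6.
Neglecting [OH-] in the denominator: [OH-] = √(2.00 × 10^-6 × 0.0846) = 4.11 × 10^-4 M
([OH-]/C₀ = 0.49% < 5%, so the approximation holds.)
pOH = −log(4.11 × 10^-4) = 3.39; pH = 14.00 − 3.39 = 10.61

pH = 10.61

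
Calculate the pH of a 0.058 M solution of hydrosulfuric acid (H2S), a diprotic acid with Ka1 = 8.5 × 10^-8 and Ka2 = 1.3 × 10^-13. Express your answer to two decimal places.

Ka1 ≫ Ka2, so treat the first dissociation as the only significant source of H+.
Ka1 = x²/(0.058 − x) = 8.5 × 10^-8
x ≈ √(8.5 × 10^-8 × 0.058) = 7.02 × 10^-5 M
pH = −log(7.02 × 10^-5) = 4.15

pH = 4.15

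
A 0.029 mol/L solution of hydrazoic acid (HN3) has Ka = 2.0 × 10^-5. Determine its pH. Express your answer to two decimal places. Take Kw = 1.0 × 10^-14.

pH = 3.12

HN3 ⇌ N3- + H+
Ka = [H+]²/(0.029 − [H+]) = 2.0 × 10^-5
Neglecting [H+] in the denominator: [H+] = √(2.0 × 10^-5 × 0.029) = 7.62 × 10^-4 M
Check: 2.6% ionized — well under 5%, approximation valid.
pH = −log(7.62 × 10^-4) = 3.12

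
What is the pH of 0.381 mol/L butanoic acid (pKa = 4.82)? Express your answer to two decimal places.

pH = 2.62

CH3(CH2)2COOH ⇌ CH3(CH2)2COO- + H+
Ka = 10^(−4.82) = 1.51 × 10^-5
Ka = x²/(0.381 − x) = 1.51 × 10^-5
Assume x ≪ 0.381: x ≈ √(1.51 × 10^-5 × 0.381) = 2.40 × 10^-3 M
(x/C₀ = 0.63% < 5%, so the approximation holds.)
pH = −log[H+] = −log(2.40 × 10^-3) = 2.62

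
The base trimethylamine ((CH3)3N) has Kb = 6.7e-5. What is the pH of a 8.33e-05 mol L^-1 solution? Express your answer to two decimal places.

pH = 9.68

(CH3)3N + H2O ⇌ (CH3)3NH+ + OH-
Let x = [OH-] at equilibrium. Kb = x²/(8.33e-05 − x).
The 5% rule fails; solving x² + Kb·x − Kb·C₀ = 0 exactly:
x = [−6.7e-05 + √(6.7e-05² + 2.23e-08)]/2 = 4.84 × 10^-5 M
pOH = −log(4.84 × 10^-5) = 4.32; pH = 14.00 − 4.32 = 9.68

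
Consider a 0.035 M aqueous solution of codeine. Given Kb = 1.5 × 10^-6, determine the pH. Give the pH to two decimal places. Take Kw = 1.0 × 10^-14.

pH = 10.36

C18H21NO3 + H2O ⇌ C18H22NO3+ + OH-
From the ICE table, Kb = x²/(0.035 − x) = 1.5 × 10^-6.
Neglecting x in the denominator: x = √(1.5 × 10^-6 × 0.035) = 2.29 × 10^-4 M
pOH = 3.64, so pH = 14.00 − pOH = 10.36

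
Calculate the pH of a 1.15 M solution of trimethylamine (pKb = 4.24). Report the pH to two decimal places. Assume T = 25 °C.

(CH3)3N + H2O ⇌ (CH3)3NH+ + OH-
Kb = 10^(−4.24) = 5.75 × 10^-5
Kb = [OH-]²/(1.15 − [OH-]) = 5.75 × 10^-5
Since Kb ≪ C₀, [OH-] ≈ √(Kb·C₀) = 8.13 × 10^-3 M.
Check: 0.71% ionized — well under 5%, approximation valid.
pOH = −log(8.13 × 10^-3) = 2.09; pH = 14.00 − 2.09 = 11.91

pH = 11.91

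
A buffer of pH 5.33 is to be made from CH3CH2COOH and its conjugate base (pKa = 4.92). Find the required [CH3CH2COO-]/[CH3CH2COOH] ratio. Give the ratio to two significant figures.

pH = pKa + log(r) ⇒ log(r) = 5.33 − 4.92 = +0.41
r = [CH3CH2COO-]/[CH3CH2COOH] = 10^(+0.41) = 2.57

ratio = 2.6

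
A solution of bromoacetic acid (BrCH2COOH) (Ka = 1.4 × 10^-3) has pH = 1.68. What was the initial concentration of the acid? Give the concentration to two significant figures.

C₀ = 3.3 × 10^-1 M

[H+] = 10^(-1.68) = 2.09 × 10^-2 M = x
Ka = x²/(C₀ − x) ⇒ C₀ = x + x²/Ka
C₀ = 2.09 × 10^-2 + (2.09 × 10^-2)²/(1.4 × 10^-3) = 3.33 × 10^-1 M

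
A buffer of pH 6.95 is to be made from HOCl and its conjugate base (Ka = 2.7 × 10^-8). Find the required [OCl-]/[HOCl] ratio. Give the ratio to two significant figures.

pKa = -log(2.7 × 10^-8) = 7.569
pH = pKa + log(r) ⇒ log(r) = 6.95 − 7.569 = -0.619
r = [OCl-]/[HOCl] = 10^(-0.619) = 0.24

ratio = 0.24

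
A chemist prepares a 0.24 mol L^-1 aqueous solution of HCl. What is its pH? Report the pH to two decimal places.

pH = 0.62

HCl is a strong acid and dissociates completely, so [H+] = 0.24 M.
pH = -log(0.24) = 0.62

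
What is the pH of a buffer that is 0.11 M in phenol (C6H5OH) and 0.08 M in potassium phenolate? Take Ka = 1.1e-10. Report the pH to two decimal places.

pKa = −log(1.1 × 10^-10) = 9.959
pH = pKa + log([A⁻]/[HA]) = 9.959 + log(0.08/0.11)
pH = 9.959 + (-0.138) = 9.82

pH = 9.82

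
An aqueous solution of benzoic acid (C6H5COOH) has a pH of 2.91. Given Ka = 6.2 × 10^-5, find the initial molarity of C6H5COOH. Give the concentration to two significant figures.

C₀ = 2.6 × 10^-2 M

[H+] = 10^(-2.91) = 1.23 × 10^-3 M = x
Ka = x²/(C₀ − x) ⇒ C₀ = x + x²/Ka
C₀ = 1.23 × 10^-3 + (1.23 × 10^-3)²/(6.2 × 10^-5) = 2.56 × 10^-2 M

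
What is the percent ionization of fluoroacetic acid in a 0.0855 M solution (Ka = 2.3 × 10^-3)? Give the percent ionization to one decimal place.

FCH2COOH ⇌ FCH2COO- + H+; let x = [H+] at equilibrium.
Ka = x²/(C₀ − x); solving the quadratic gives x = 1.29 × 10^-2 M.
Fraction ionized = 1.29 × 10^-2 / 0.0855 = 0.1509 → 15.1%

15.1%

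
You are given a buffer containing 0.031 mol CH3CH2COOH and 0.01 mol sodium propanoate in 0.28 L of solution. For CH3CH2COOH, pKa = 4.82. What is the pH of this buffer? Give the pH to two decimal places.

Henderson–Hasselbalch: pH = pKa + log([CH3CH2COO-]/[CH3CH2COOH]) = 4.82 + log(0.01/0.031)
pH = 4.82 + (-0.491) = 4.33

pH = 4.33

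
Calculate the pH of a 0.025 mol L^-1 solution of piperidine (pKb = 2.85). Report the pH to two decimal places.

C5H10NH + H2O ⇌ C5H10NH2+ + OH-
Kb = 10^(−2.85) = 1.41 × 10^-3
From the ICE table, Kb = [OH-]²/(0.025 − [OH-]) = 1.41 × 10^-3.
[OH-] is not negligible relative to C₀; solve [OH-]² + 0.00141·[OH-] − 3.53e-05 = 0.
[OH-] = (−Kb + √(Kb² + 4·Kb·C₀))/2 = 5.27 × 10^-3 M
pOH = −log(5.27 × 10^-3) = 2.28; pH = 14.00 − 2.28 = 11.72

pH = 11.72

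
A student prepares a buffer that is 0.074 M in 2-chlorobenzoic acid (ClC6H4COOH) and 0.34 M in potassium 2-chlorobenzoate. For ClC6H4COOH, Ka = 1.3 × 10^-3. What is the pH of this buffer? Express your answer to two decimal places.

pH = 3.55

pKa = −log(1.3 × 10^-3) = 2.886
Using pH = pKa + log([base]/[acid]) with [base]/[acid] = 0.34/0.074:
pH = 2.886 + (+0.662) = 3.55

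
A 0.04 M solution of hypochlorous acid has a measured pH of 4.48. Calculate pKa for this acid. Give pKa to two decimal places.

pKa = 7.56

[H+] = 10^(-4.48) = 3.31 × 10^-5 M
At equilibrium [HA] = 0.04 − 3.31 × 10^-5 = 4.00 × 10^-2 M
Ka = [H+][A-]/[HA] = (3.31 × 10^-5)² / 4.00 × 10^-2 = 2.74 × 10^-8
pKa = -log(2.74 × 10^-8) = 7.56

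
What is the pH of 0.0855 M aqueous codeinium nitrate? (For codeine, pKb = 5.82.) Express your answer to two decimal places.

C18H22NO3+ is the conjugate acid of the weak base C18H21NO3.
Kb = 10^(−5.82) = 1.51 × 10^-6
Ka = Kw/Kb = 1.0×10^-14 / 1.51 × 10^-6 = 6.62 × 10^-9
Ka = [H+]²/(0.0855 − [H+]) = 6.62 × 10^-9
Neglecting [H+] in the denominator: [H+] = √(6.62 × 10^-9 × 0.0855) = 2.38 × 10^-5 M
Check: 0.028% ionized — well under 5%, approximation valid.
pH = −log[H+] = −log(2.38 × 10^-5) = 4.62

pH = 4.62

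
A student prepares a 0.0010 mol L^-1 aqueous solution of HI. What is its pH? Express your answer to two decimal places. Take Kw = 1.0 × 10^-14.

HI is a strong acid and dissociates completely, so [H+] = 0.0010 M.
pH = -log(0.001) = 3.00

pH = 3.00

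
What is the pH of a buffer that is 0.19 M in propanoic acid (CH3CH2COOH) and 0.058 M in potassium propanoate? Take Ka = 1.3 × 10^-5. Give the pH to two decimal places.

pKa = −log(1.3 × 10^-5) = 4.886
Using pH = pKa + log([base]/[acid]) with [base]/[acid] = 0.058/0.19:
pH = 4.886 + (-0.515) = 4.37

pH = 4.37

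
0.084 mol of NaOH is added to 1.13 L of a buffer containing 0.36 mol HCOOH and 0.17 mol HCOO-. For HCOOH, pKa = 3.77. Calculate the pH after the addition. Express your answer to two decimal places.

pH = 3.73

OH- converts HCOOH to HCOO-: HCOOH → 0.276 mol, HCOO- → 0.254 mol.
pH = pKa + log(n_HCOO-/n_HCOOH) = 3.77 + log(0.254/0.276) = 3.77 + (-0.036)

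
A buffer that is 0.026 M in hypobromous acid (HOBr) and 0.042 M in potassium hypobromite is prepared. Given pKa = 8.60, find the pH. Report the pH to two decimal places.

Using pH = pKa + log([base]/[acid]) with [base]/[acid] = 0.042/0.026:
pH = 8.60 + (+0.208) = 8.81

pH = 8.81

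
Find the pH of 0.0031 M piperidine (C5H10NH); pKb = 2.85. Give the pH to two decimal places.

pH = 11.18

C5H10NH + H2O ⇌ C5H10NH2+ + OH-
Kb = 10^(−2.85) = 1.41 × 10^-3
Kb = [OH-]²/(0.0031 − [OH-]) = 1.41 × 10^-3
The 5% rule fails; solving [OH-]² + Kb·[OH-] − Kb·C₀ = 0 exactly:
[OH-] = [−0.00141 + √(0.00141² + 1.75e-05)]/2 = 1.50 × 10^-3 M
pOH = 2.82, so pH = 14.00 − pOH = 11.18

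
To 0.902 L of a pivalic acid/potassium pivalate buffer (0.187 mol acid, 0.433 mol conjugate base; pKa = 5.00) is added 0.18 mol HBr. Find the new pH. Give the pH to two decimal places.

After neutralization: n((CH3)3CCOOH) = 0.367 mol, n((CH3)3CCOO-) = 0.253 mol.
pH = pKa + log([A⁻]/[HA]) = 5.00 + log(0.253/0.367) = 5.00 -0.162

pH = 4.84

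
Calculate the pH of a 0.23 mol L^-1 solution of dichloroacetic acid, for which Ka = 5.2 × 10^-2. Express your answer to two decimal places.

pH = 1.06

Cl2CHCOOH ⇌ Cl2CHCOO- + H+
Let x = [H+] at equilibrium. Ka = x²/(0.23 − x).
The 5% rule fails; solving x² + Ka·x − Ka·C₀ = 0 exactly:
x = [−0.052 + √(0.052² + 0.0478)]/2 = 8.64 × 10^-2 M
pH = −log(8.64 × 10^-2) = 1.06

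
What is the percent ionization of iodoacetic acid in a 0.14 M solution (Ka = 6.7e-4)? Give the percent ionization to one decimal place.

ICH2COOH ⇌ ICH2COO- + H+; let x = [H+] at equilibrium.
Ka = x²/(C₀ − x); solving the quadratic gives x = 9.36 × 10^-3 M.
Fraction ionized = 9.36 × 10^-3 / 0.14 = 0.0669 → 6.7%

6.7%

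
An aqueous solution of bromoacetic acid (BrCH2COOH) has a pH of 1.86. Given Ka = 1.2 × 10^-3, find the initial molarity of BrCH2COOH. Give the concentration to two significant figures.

[H+] = 10^(-1.86) = 1.38 × 10^-2 M = x
Ka = x²/(C₀ − x) ⇒ C₀ = x + x²/Ka
C₀ = 1.38 × 10^-2 + (1.38 × 10^-2)²/(1.2 × 10^-3) = 1.73 × 10^-1 M

C₀ = 1.7 × 10^-1 M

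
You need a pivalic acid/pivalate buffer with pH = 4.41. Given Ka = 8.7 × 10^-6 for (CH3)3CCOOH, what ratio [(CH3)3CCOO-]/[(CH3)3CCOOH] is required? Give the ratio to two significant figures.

ratio = 0.22

pKa = -log(8.7 × 10^-6) = 5.060
pH = pKa + log(r) ⇒ log(r) = 4.41 − 5.060 = -0.650
r = [(CH3)3CCOO-]/[(CH3)3CCOOH] = 10^(-0.650) = 0.224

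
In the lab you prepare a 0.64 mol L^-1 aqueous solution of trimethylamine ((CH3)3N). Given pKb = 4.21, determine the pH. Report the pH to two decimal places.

pH = 11.80

(CH3)3N + H2O ⇌ (CH3)3NH+ + OH-
Kb = 10^(−4.21) = 6.17 × 10^-5
Kb = x²/(0.64 − x) = 6.17 × 10^-5
Since Kb ≪ C₀, x ≈ √(Kb·C₀) = 6.28 × 10^-3 M.
pOH = −log(6.28 × 10^-3) = 2.20; pH = 14.00 − 2.20 = 11.80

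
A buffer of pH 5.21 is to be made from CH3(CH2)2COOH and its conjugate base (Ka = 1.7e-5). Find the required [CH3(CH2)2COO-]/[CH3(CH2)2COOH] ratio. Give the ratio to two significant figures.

ratio = 2.8

pKa = -log(1.7 × 10^-5) = 4.770
pH = pKa + log(r) ⇒ log(r) = 5.21 − 4.770 = +0.440
r = [CH3(CH2)2COO-]/[CH3(CH2)2COOH] = 10^(+0.440) = 2.75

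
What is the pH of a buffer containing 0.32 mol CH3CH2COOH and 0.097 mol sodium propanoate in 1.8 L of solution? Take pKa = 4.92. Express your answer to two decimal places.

pH = 4.40

Henderson–Hasselbalch: pH = pKa + log([CH3CH2COO-]/[CH3CH2COOH]) = 4.92 + log(0.097/0.32)
pH = 4.92 + (-0.518) = 4.40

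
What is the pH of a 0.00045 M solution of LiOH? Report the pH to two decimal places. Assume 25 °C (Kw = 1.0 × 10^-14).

LiOH is a strong base; [OH-] = 0.00045 M.
pOH = -log(0.00045) = 3.35
pH = 14.00 - 3.35 = 10.65

pH = 10.65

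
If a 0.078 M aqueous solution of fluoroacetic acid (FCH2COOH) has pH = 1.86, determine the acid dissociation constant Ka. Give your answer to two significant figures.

Ka = 3.0 × 10^-3

[H+] = 10^(-1.86) = 1.38 × 10^-2 M
At equilibrium [HA] = 0.078 − 1.38 × 10^-2 = 6.42 × 10^-2 M
Ka = [H+][A-]/[HA] = (1.38 × 10^-2)² / 6.42 × 10^-2 = 3.0 × 10^-3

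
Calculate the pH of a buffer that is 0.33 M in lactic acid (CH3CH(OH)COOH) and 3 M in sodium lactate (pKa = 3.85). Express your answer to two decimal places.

Using pH = pKa + log([base]/[acid]) with [base]/[acid] = 3/0.33:
pH = 3.85 + (+0.959) = 4.81

pH = 4.81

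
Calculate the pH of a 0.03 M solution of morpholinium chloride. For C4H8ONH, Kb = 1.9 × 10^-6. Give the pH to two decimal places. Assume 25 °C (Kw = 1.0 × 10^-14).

C4H8ONH2+ is the conjugate acid of the weak base C4H8ONH.
Ka = Kw/Kb = 1.0×10^-14 / 1.9 × 10^-6 = 5.26 × 10^-9
Ka = x²/(0.03 − x) = 5.26 × 10^-9
Assume x ≪ 0.03: x ≈ √(5.26 × 10^-9 × 0.03) = 1.26 × 10^-5 M
Check: 0.042% ionized — well under 5%, approximation valid.
pH = −log[H+] = −log(1.26 × 10^-5) = 4.90

pH = 4.90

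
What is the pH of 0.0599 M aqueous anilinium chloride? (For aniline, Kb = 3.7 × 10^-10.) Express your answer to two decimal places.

C6H5NH3+ is the conjugate acid of the weak base C6H5NH2.
Ka = Kw/Kb = 1.0×10^-14 / 3.7 × 10^-10 = 2.70 × 10^-5
Ka = [H+]²/(0.0599 − [H+]) = 2.70 × 10^-5
Since Ka ≪ C₀, [H+] ≈ √(Ka·C₀) = 1.27 × 10^-3 M.
pH = −log(1.27 × 10^-3) = 2.90

pH = 2.90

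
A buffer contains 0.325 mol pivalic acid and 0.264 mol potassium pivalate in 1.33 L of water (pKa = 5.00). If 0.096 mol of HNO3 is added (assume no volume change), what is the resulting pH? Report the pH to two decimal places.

After neutralization: n((CH3)3CCOOH) = 0.421 mol, n((CH3)3CCOO-) = 0.168 mol.
Henderson–Hasselbalch with mole ratio 0.168/0.421: pH = 5.00 + (-0.399)

pH = 4.60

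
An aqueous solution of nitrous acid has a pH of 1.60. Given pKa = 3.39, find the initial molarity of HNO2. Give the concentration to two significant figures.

C₀ = 1.6 M

[H+] = 10^(-1.60) = 2.51 × 10^-2 M = x
Ka = 10^(−3.39) = 4.07 × 10^-4
Ka = x²/(C₀ − x) ⇒ C₀ = x + x²/Ka
C₀ = 2.51 × 10^-2 + (2.51 × 10^-2)²/(4.07 × 10^-4) = 1.57 M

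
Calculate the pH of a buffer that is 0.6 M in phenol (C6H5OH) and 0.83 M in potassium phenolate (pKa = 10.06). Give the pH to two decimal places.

pH = 10.20

Using pH = pKa + log([base]/[acid]) with [base]/[acid] = 0.83/0.6:
pH = 10.06 + (+0.141) = 10.20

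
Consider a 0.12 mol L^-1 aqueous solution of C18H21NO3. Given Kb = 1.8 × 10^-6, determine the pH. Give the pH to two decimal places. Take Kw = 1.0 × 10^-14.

pH = 10.67

C18H21NO3 + H2O ⇌ C18H22NO3+ + OH-
Kb = [OH-]²/(0.12 − [OH-]) = 1.8 × 10^-6
Neglecting [OH-] in the denominator: [OH-] = √(1.8 × 10^-6 × 0.12) = 4.65 × 10^-4 M
pOH = 3.33, so pH = 14.00 − pOH = 10.67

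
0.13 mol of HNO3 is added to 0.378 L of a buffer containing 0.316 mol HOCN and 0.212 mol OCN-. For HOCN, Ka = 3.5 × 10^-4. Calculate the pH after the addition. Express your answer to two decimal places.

pH = 2.72

After neutralization: n(HOCN) = 0.446 mol, n(OCN-) = 0.082 mol.
pKa = −log(3.5 × 10^-4) = 3.456
Henderson–Hasselbalch with mole ratio 0.082/0.446: pH = 3.456 + (-0.736)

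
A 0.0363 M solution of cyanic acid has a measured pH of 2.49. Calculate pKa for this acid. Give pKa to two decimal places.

pKa = 3.50

[H+] = 10^(-2.49) = 3.24 × 10^-3 M
At equilibrium [HA] = 0.0363 − 3.24 × 10^-3 = 3.31 × 10^-2 M
Ka = [H+][A-]/[HA] = (3.24 × 10^-3)² / 3.31 × 10^-2 = 3.17 × 10^-4
pKa = -log(3.17 × 10^-4) = 3.50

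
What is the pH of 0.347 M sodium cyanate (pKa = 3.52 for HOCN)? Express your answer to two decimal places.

OCN- is the conjugate base of the weak acid HOCN.
Ka = 10^(−3.52) = 3.02 × 10^-4
Kb = Kw/Ka = 1.0×10^-14 / 3.02 × 10^-4 = 3.31 × 10^-11
From the ICE table, Kb = x²/(0.347 − x) = 3.31 × 10^-11.
Neglecting x in the denominator: x = √(3.31 × 10^-11 × 0.347) = 3.39 × 10^-6 M
(x/C₀ = 0.00098% < 5%, so the approximation holds.)
pOH = −log(3.39 × 10^-6) = 5.47; pH = 14.00 − 5.47 = 8.53

pH = 8.53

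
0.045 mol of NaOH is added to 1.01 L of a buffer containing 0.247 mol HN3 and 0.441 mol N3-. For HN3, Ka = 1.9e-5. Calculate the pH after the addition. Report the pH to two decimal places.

After neutralization: n(HN3) = 0.202 mol, n(N3-) = 0.486 mol.
pKa = −log(1.9 × 10^-5) = 4.721
pH = pKa + log([A⁻]/[HA]) = 4.721 + log(0.486/0.202) = 4.721 +0.381

pH = 5.10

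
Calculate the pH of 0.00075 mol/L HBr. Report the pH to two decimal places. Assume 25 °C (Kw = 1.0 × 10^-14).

pH = 3.12

HBr is a strong acid and dissociates completely, so [H+] = 0.00075 M.
pH = -log(0.00075) = 3.12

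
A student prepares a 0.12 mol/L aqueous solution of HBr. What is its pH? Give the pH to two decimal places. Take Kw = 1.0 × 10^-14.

HBr is a strong acid and dissociates completely, so [H+] = 0.12 M.
pH = -log(0.12) = 0.92

pH = 0.92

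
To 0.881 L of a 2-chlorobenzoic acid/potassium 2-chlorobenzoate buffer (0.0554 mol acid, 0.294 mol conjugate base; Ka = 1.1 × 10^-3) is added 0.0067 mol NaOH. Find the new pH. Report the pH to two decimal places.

pH = 3.75

After neutralization: n(ClC6H4COOH) = 0.0487 mol, n(ClC6H4COO-) = 0.301 mol.
pKa = −log(1.1 × 10^-3) = 2.959
pH = pKa + log(n_ClC6H4COO-/n_ClC6H4COOH) = 2.959 + log(0.301/0.0487) = 2.959 + (+0.791)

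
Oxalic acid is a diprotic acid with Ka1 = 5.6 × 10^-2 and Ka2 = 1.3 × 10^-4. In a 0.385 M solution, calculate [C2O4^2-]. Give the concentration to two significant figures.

1.3 × 10^-4 M

First ionization gives [H+] ≈ [HC2O4-] = 1.21 × 10^-1 M.
Second step: Ka2 = [H+][C2O4^2-]/[HC2O4-] ≈ [C2O4^2-] (since [H+] ≈ [HC2O4-]).
So [C2O4^2-] ≈ Ka2.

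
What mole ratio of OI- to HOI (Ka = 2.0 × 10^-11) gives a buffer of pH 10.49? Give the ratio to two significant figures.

pKa = -log(2.0 × 10^-11) = 10.699
pH = pKa + log(r) ⇒ log(r) = 10.49 − 10.699 = -0.209
r = [OI-]/[HOI] = 10^(-0.209) = 0.618

ratio = 0.62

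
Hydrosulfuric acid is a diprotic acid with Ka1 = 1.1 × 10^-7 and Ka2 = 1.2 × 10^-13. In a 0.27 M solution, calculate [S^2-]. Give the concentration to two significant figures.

1.2 × 10^-13 M

First ionization gives [H+] ≈ [HS-] = 1.72 × 10^-4 M.
Second step: Ka2 = [H+][S^2-]/[HS-] ≈ [S^2-] (since [H+] ≈ [HS-]).
So [S^2-] ≈ Ka2.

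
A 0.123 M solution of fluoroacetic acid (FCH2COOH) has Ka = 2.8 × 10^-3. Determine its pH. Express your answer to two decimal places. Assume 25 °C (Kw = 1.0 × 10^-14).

FCH2COOH ⇌ FCH2COO- + H+
Ka = [H+]²/(0.123 − [H+]) = 2.8 × 10^-3
The 5% rule fails; solving [H+]² + Ka·[H+] − Ka·C₀ = 0 exactly:
[H+] = [−0.0028 + √(0.0028² + 0.00138)]/2 = 1.72 × 10^-2 M
pH = −log[H+] = −log(1.72 × 10^-2) = 1.76

pH = 1.76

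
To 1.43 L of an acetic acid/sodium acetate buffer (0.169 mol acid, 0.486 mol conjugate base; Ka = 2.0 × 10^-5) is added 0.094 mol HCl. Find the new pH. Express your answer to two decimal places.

pH = 4.87

Added H+ converts CH3COO- to CH3COOH: CH3COOH → 0.263 mol, CH3COO- → 0.392 mol.
pKa = −log(2.0 × 10^-5) = 4.699
pH = pKa + log([A⁻]/[HA]) = 4.699 + log(0.392/0.263) = 4.699 +0.173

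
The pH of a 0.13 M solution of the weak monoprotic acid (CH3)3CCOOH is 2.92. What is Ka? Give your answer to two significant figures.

Ka = 1.1 × 10^-5

[H+] = 10^(-2.92) = 1.20 × 10^-3 M
At equilibrium [HA] = 0.13 − 1.20 × 10^-3 = 1.29 × 10^-1 M
Ka = [H+][A-]/[HA] = (1.20 × 10^-3)² / 1.29 × 10^-1 = 1.1 × 10^-5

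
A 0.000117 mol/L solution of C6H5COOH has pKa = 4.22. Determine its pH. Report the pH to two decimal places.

pH = 4.23

C6H5COOH ⇌ C6H5COO- + H+
Ka = 10^(−4.22) = 6.03 × 10^-5
Ka = [H+]²/(0.000117 − [H+]) = 6.03 × 10^-5
The 5% rule fails; solving [H+]² + Ka·[H+] − Ka·C₀ = 0 exactly:
[H+] = (−Ka + √(Ka² + 4·Ka·C₀))/2 = 5.91 × 10^-5 M
pH = −log[H+] = −log(5.91 × 10^-5) = 4.23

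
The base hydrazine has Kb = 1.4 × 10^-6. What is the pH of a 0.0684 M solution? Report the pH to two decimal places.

N2H4 + H2O ⇌ N2H5+ + OH-
Kb = x²/(0.0684 − x) = 1.4 × 10^-6
Assume x ≪ 0.0684: x ≈ √(1.4 × 10^-6 × 0.0684) = 3.09 × 10^-4 M
pOH = 3.51, so pH = 14.00 − pOH = 10.49

pH = 10.49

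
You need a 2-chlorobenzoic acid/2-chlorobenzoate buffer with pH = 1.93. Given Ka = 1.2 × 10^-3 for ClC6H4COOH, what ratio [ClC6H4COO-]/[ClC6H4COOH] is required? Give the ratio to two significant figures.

pKa = -log(1.2 × 10^-3) = 2.921
pH = pKa + log(r) ⇒ log(r) = 1.93 − 2.921 = -0.991
r = [ClC6H4COO-]/[ClC6H4COOH] = 10^(-0.991) = 0.102

ratio = 0.10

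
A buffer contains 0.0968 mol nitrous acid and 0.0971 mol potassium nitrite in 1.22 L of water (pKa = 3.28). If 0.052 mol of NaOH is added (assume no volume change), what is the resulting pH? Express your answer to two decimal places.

pH = 3.80

After neutralization: n(HNO2) = 0.0448 mol, n(NO2-) = 0.149 mol.
pH = pKa + log([A⁻]/[HA]) = 3.28 + log(0.149/0.0448) = 3.28 +0.522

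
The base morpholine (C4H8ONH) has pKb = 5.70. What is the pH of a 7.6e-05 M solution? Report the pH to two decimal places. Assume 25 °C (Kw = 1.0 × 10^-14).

pH = 9.06

C4H8ONH + H2O ⇌ C4H8ONH2+ + OH-
Kb = 10^(−5.70) = 2.00 × 10^-6
From the ICE table, Kb = [OH-]²/(7.6e-05 − [OH-]) = 2.00 × 10^-6.
The 5% rule fails; solving [OH-]² + Kb·[OH-] − Kb·C₀ = 0 exactly:
[OH-] = [−2e-06 + √(2e-06² + 6.08e-10)]/2 = 1.14 × 10^-5 M
pOH = −log(1.14 × 10^-5) = 4.94; pH = 14.00 − 4.94 = 9.06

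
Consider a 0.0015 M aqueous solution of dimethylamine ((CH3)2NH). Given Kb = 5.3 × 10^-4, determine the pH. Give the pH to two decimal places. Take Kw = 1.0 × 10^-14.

(CH3)2NH + H2O ⇌ (CH3)2NH2+ + OH-
Kb = [OH-]²/(0.0015 − [OH-]) = 5.3 × 10^-4
Here C₀/Kb ≈ 2.83, so the small-[OH-] approximation fails. Use the quadratic:
[OH-] = [−0.00053 + √(0.00053² + 3.18e-06)]/2 = 6.65 × 10^-4 M
pOH = 3.18, so pH = 14.00 − pOH = 10.82

pH = 10.82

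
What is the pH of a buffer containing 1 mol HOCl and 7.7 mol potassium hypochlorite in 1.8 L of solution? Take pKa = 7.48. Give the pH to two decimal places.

Henderson–Hasselbalch: pH = pKa + log([OCl-]/[HOCl]) = 7.48 + log(7.7/1)
pH = 7.48 + (+0.886) = 8.37

pH = 8.37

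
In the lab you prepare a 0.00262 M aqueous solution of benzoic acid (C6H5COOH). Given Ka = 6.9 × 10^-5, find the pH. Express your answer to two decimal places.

C6H5COOH ⇌ C6H5COO- + H+
From the ICE table, Ka = x²/(0.00262 − x) = 6.9 × 10^-5.
x is not negligible relative to C₀; solve x² + 6.9e-05·x − 1.81e-07 = 0.
x = (−Ka + √(Ka² + 4·Ka·C₀))/2 = 3.92 × 10^-4 M
pH = −log(3.92 × 10^-4) = 3.41

pH = 3.41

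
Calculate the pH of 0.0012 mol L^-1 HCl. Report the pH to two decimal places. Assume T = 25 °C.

pH = 2.92

HCl is a strong acid and dissociates completely, so [H+] = 0.0012 M.
pH = -log(0.0012) = 2.92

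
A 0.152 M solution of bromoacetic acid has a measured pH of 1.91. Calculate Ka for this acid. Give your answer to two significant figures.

Ka = 1.1 × 10^-3

[H+] = 10^(-1.91) = 1.23 × 10^-2 M
At equilibrium [HA] = 0.152 − 1.23 × 10^-2 = 1.40 × 10^-1 M
Ka = [H+][A-]/[HA] = (1.23 × 10^-2)² / 1.40 × 10^-1 = 1.1 × 10^-3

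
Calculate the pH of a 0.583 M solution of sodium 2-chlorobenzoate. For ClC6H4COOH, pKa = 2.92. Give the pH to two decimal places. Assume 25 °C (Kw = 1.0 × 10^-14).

ClC6H4COO- is the conjugate base of the weak acid ClC6H4COOH.
Ka = 10^(−2.92) = 1.20 × 10^-3
Kb = Kw/Ka = 1.0×10^-14 / 1.20 × 10^-3 = 8.33 × 10^-12
Kb = x²/(0.583 − x) = 8.33 × 10^-12
Since Kb ≪ C₀, x ≈ √(Kb·C₀) = 2.20 × 10^-6 M.
Check: 0.00038% ionized — well under 5%, approximation valid.
pOH = 5.66, so pH = 14.00 − pOH = 8.34

pH = 8.34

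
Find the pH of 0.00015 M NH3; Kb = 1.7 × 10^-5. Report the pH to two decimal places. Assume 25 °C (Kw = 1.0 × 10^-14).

NH3 + H2O ⇌ NH4+ + OH-
Kb = x²/(0.00015 − x) = 1.7 × 10^-5
The 5% rule fails; solving x² + Kb·x − Kb·C₀ = 0 exactly:
x = (−Kb + √(Kb² + 4·Kb·C₀))/2 = 4.27 × 10^-5 M
pOH = −log(4.27 × 10^-5) = 4.37; pH = 14.00 − 4.37 = 9.63

pH = 9.63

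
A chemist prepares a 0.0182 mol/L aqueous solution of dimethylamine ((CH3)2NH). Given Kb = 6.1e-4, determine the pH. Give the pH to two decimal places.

(CH3)2NH + H2O ⇌ (CH3)2NH2+ + OH-
Kb = x²/(0.0182 − x) = 6.1 × 10^-4
The 5% rule fails; solving x² + Kb·x − Kb·C₀ = 0 exactly:
x = [−0.00061 + √(0.00061² + 4.44e-05)]/2 = 3.04 × 10^-3 M
pOH = 2.52, so pH = 14.00 − pOH = 11.48

pH = 11.48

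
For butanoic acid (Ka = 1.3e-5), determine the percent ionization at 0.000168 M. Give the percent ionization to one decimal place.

CH3(CH2)2COOH ⇌ CH3(CH2)2COO- + H+; let x = [H+] at equilibrium.
Ka = x²/(C₀ − x); solving the quadratic gives x = 4.07 × 10^-5 M.
Fraction ionized = 4.07 × 10^-5 / 0.000168 = 0.2423 → 24.2%

24.2%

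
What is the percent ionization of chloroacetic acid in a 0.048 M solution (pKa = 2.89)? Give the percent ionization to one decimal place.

15.1%

ClCH2COOH ⇌ ClCH2COO- + H+; let x = [H+] at equilibrium.
Ka = 10^(−2.89) = 1.29 × 10^-3
Ka = x²/(C₀ − x); solving the quadratic gives x = 7.25 × 10^-3 M.
Fraction ionized = 7.25 × 10^-3 / 0.048 = 0.1510 → 15.1%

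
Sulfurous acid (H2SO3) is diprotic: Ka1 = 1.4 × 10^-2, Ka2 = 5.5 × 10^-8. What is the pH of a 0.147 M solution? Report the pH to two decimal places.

Ka1 ≫ Ka2, so treat the first dissociation as the only significant source of H+.
Ka1 = x²/(0.147 − x) = 1.4 × 10^-2
Solving the quadratic: x = (−Ka1 + √(Ka1² + 4·Ka1·C₀))/2 = 3.89 × 10^-2 M
pH = −log(3.89 × 10^-2) = 1.41

pH = 1.41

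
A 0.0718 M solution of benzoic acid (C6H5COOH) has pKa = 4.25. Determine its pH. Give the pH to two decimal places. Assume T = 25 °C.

C6H5COOH ⇌ C6H5COO- + H+
Ka = 10^(−4.25) = 5.62 × 10^-5
From the ICE table, Ka = [H+]²/(0.0718 − [H+]) = 5.62 × 10^-5.
Assume [H+] ≪ 0.0718: [H+] ≈ √(5.62 × 10^-5 × 0.0718) = 2.01 × 10^-3 M
Check: 2.8% ionized — well under 5%, approximation valid.
pH = −log[H+] = −log(2.01 × 10^-3) = 2.70

pH = 2.70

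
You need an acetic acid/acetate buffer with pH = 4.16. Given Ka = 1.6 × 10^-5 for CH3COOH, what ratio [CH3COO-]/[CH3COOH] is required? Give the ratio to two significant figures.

ratio = 0.23

pKa = -log(1.6 × 10^-5) = 4.796
pH = pKa + log(r) ⇒ log(r) = 4.16 − 4.796 = -0.636
r = [CH3COO-]/[CH3COOH] = 10^(-0.636) = 0.231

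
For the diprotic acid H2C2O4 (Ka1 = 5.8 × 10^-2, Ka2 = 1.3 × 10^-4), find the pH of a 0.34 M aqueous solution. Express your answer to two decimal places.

pH = 0.94

Since Ka1 ≫ Ka2, the first ionization dominates [H+].
Ka1 = x²/(0.34 − x) = 5.8 × 10^-2
Solving the quadratic: x = (−Ka1 + √(Ka1² + 4·Ka1·C₀))/2 = 1.14 × 10^-1 M
pH = −log(1.14 × 10^-1) = 0.94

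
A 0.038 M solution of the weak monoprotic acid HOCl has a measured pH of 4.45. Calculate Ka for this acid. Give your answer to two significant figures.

Ka = 3.3 × 10^-8

[H+] = 10^(-4.45) = 3.55 × 10^-5 M
At equilibrium [HA] = 0.038 − 3.55 × 10^-5 = 3.80 × 10^-2 M
Ka = [H+][A-]/[HA] = (3.55 × 10^-5)² / 3.80 × 10^-2 = 3.3 × 10^-8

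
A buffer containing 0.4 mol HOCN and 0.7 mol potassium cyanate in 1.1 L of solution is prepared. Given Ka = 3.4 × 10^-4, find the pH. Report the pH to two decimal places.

pKa = −log(3.4 × 10^-4) = 3.469
pH = pKa + log([A⁻]/[HA]) = 3.469 + log(0.7/0.4)
pH = 3.469 + (+0.243) = 3.71

pH = 3.71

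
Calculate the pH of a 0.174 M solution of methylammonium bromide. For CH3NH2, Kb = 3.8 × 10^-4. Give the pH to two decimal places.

pH = 5.67

CH3NH3+ is the conjugate acid of the weak base CH3NH2.
Ka = Kw/Kb = 1.0×10^-14 / 3.8 × 10^-4 = 2.63 × 10^-11
Let x = [H+] at equilibrium. Ka = x²/(0.174 − x).
Since Ka ≪ C₀, x ≈ √(Ka·C₀) = 2.14 × 10^-6 M.
pH = −log[H+] = −log(2.14 × 10^-6) = 5.67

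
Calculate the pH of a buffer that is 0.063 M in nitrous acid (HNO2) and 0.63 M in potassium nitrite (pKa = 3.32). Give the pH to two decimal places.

pH = 4.32

pH = pKa + log([A⁻]/[HA]) = 3.32 + log(0.63/0.063)
pH = 3.32 + (+1.000) = 4.32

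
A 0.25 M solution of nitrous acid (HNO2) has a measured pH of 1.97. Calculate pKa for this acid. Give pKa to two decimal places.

[H+] = 10^(-1.97) = 1.07 × 10^-2 M
At equilibrium [HA] = 0.25 − 1.07 × 10^-2 = 2.39 × 10^-1 M
Ka = [H+][A-]/[HA] = (1.07 × 10^-2)² / 2.39 × 10^-1 = 4.79 × 10^-4
pKa = -log(4.79 × 10^-4) = 3.32

pKa = 3.32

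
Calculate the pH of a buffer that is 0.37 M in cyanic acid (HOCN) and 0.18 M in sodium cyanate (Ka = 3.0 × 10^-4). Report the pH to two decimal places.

pH = 3.21

pKa = −log(3.0 × 10^-4) = 3.523
pH = pKa + log([A⁻]/[HA]) = 3.523 + log(0.18/0.37)
pH = 3.523 + (-0.313) = 3.21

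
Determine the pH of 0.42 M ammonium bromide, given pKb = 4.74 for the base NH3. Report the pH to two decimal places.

pH = 4.82

NH4+ is the conjugate acid of the weak base NH3.
Kb = 10^(−4.74) = 1.82 × 10^-5
Ka = Kw/Kb = 1.0×10^-14 / 1.82 × 10^-5 = 5.49 × 10^-10
From the ICE table, Ka = [H+]²/(0.42 − [H+]) = 5.49 × 10^-10.
Since Ka ≪ C₀, [H+] ≈ √(Ka·C₀) = 1.52 × 10^-5 M.
pH = −log[H+] = −log(1.52 × 10^-5) = 4.82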